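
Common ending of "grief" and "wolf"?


Word 1: "grief"
Word 2: "wolf"
Comparing from end:
  Pos -1: 'f' == 'f'
  Pos -2: 'e' != 'l' (stop)
LCS = "f" (length 1)


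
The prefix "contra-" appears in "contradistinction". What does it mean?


Prefix: contra-
As in: contradistinction -> contra- + distinction
Meaning = against


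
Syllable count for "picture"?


Word: "picture"
Syllable breakdown: pic | ture
Counting: 2 parts
= 2 syllables


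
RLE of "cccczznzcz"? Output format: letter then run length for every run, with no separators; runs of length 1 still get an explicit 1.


String: "cccczznzcz"
Scanning for consecutive runs:
  'c' x 4
  'z' x 2
  'n' x 1
  'z' x 1
  'c' x 1
  'z' x 1
RLE = "c4z2n1z1c1z1"


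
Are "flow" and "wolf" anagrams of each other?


Word 1: "flow" → sorted: flow
Word 2: "wolf" → sorted: flow
Same letters? flow == flow
Anagram = Yes


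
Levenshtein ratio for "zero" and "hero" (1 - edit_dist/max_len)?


Word 1: "zero" (length 4)
Word 2: "hero" (length 4)
One optimal edit sequence:
  1. substitute 'z' -> 'h'  (+1)
  2. keep 'e'
  3. keep 'r'
  4. keep 'o'
Edit distance = 1
Max length = max(4, 4) = 4
Similarity = 1 - 1/4
= 0.7500


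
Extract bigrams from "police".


Word: "police" (length 6)
Number of bigrams = 6 - 2 + 1 = 5
  Position 0: "po"
  Position 1: "ol"
  Position 2: "li"
  Position 3: "ic"
  Position 4: "ce"
Bigrams = "po", "ol", "li", "ic", "ce"


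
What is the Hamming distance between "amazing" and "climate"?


Comparing character by character (same length = 7):
  Pos 0: 'a' vs 'c' !=
  Pos 1: 'm' vs 'l' !=
  Pos 2: 'a' vs 'i' !=
  Pos 3: 'z' vs 'm' !=
  Pos 4: 'i' vs 'a' !=
  Pos 5: 'n' vs 't' !=
  Pos 6: 'g' vs 'e' !=
Hamming distance = 7


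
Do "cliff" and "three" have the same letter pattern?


Pattern of "cliff": [0, 1, 2, 3, 3]
Pattern of "three": [0, 1, 2, 3, 3]
Patterns match
Same pattern = Yes


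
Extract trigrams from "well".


Word: "well" (length 4)
Number of trigrams = 4 - 3 + 1 = 2
  Position 0: "wel"
  Position 1: "ell"
Trigrams = "wel", "ell"


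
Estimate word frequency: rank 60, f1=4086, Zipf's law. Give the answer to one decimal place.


Zipf's law: f(r) = f(1) / r
f(1) = 4086
f(60) = 4086 / 60
= 68.1 occurrences


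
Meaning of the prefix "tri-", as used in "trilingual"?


Prefix: tri-
As in: trilingual -> tri- + lingual
Meaning = three


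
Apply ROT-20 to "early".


Word: "early"
Shift: 20
Each letter → (letter + shift) mod 26:
  'e' (4) + 20 = 24 → 'y'
  'a' (0) + 20 = 20 → 'u'
  'r' (17) + 20 = 11 → 'l'
  'l' (11) + 20 = 5 → 'f'
  'y' (24) + 20 = 18 → 's'
Result = "yulfs"


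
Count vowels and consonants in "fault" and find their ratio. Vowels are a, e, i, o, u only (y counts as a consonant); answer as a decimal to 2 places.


Word: "fault"
Vowels (a,e,i,o,u): 2
Consonants: 3
Ratio = 2/3
= 0.67


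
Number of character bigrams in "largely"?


Word: "largely" (length 7)
Number of 2-grams = length - 2 + 1 = 7 - 2 + 1
= 6


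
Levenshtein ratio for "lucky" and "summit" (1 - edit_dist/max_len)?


Word 1: "lucky" (length 5)
Word 2: "summit" (length 6)
One optimal edit sequence:
  1. substitute 'l' -> 's'  (+1)
  2. keep 'u'
  3. insert 'm'  (+1)
  4. substitute 'c' -> 'm'  (+1)
  5. substitute 'k' -> 'i'  (+1)
  6. substitute 'y' -> 't'  (+1)
Edit distance = 5
Max length = max(5, 6) = 6
Similarity = 1 - 5/6
= 0.1667


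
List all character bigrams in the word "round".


Word: "round" (length 5)
Number of bigrams = 5 - 2 + 1 = 4
  Position 0: "ro"
  Position 1: "ou"
  Position 2: "un"
  Position 3: "nd"
Bigrams = "ro", "ou", "un", "nd"


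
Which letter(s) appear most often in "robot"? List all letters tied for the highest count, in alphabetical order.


Word: "robot"
Letter counts:
  'b': 1
  'o': 2
  'r': 1
  't': 1
Maximum count = 2
Most frequent = 'o' (2 times each)


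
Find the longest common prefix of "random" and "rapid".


Word 1: "random"
Word 2: "rapid"
Comparing from start:
  Pos 0: 'r' == 'r'
  Pos 1: 'a' == 'a'
  Pos 2: 'n' != 'p' (stop)
LCP = "ra" (length 2)


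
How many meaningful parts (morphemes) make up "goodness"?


Word: "goodness"
Morphemes: good / -ness
Each morpheme carries meaning
= 2 morphemes


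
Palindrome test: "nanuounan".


Word: "nanuounan"
Reversed: "nanuounan"
Forward == Backward? nanuounan == nanuounan
Palindrome = Yes


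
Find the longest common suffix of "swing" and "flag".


Word 1: "swing"
Word 2: "flag"
Comparing from end:
  Pos -1: 'g' == 'g'
  Pos -2: 'n' != 'a' (stop)
LCS = "g" (length 1)


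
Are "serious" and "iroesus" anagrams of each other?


Word 1: "serious" → sorted: eiorssu
Word 2: "iroesus" → sorted: eiorssu
Same letters? eiorssu == eiorssu
Anagram = Yes


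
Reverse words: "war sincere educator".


Original: "war sincere educator"
Words (1..n): war | sincere | educator
Reversed (n..1): educator | sincere | war
Result = "educator sincere war"


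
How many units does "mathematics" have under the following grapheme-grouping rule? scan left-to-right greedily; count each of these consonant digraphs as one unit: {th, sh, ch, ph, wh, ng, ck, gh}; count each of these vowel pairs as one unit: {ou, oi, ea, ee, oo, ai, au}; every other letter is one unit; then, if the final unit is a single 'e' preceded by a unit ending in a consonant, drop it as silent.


Word: "mathematics" (11 letters)
Left-to-right scan:
  1. 'm' (letter)
  2. 'a' (letter)
  3. 'th' (digraph)
  4. 'e' (letter)
  5. 'm' (letter)
  6. 'a' (letter)
  7. 't' (letter)
  8. 'i' (letter)
  9. 'c' (letter)
  10. 's' (letter)
Units from scan: 10
Sound units = 10 units


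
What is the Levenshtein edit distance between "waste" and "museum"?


Word 1: "waste" (length 5)
Word 2: "museum" (length 6)
One optimal edit sequence (insert/delete/substitute each cost 1):
  1. substitute 'w' -> 'm'  (+1)
  2. substitute 'a' -> 'u'  (+1)
  3. keep 's'
  4. insert 'e'  (+1)
  5. substitute 't' -> 'u'  (+1)
  6. substitute 'e' -> 'm'  (+1)
Total edit operations: 5
Edit distance = 5


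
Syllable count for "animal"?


Word: "animal"
Syllable breakdown: an | i | mal
Counting: 3 parts
= 3 syllables


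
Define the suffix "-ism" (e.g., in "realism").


Suffix: -ism
Example: realism = real + -ism
Meaning = belief / practice


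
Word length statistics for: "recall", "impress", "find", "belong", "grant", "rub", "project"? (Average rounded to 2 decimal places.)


Lengths: "recall"=6, "impress"=7, "find"=4, "belong"=6, "grant"=5, "rub"=3, "project"=7
Sum = 38, Count = 7
Average = 38/7 = 5.43
= avg=5.43, min=3, max=7


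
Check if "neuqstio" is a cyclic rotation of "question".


Word: "question", Candidate: "neuqstio"
Method: check if candidate is substring of word+word
"questionquestion" contains "neuqstio"? No
Is rotation = No


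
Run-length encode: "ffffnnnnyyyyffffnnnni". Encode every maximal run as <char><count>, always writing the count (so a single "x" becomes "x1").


String: "ffffnnnnyyyyffffnnnni"
Scanning for consecutive runs:
  'f' x 4
  'n' x 4
  'y' x 4
  'f' x 4
  'n' x 4
  'i' x 1
RLE = "f4n4y4f4n4i1"


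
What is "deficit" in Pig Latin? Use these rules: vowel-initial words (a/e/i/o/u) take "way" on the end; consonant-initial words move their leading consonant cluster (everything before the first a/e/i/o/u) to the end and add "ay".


Word: "deficit"
Starts with consonant(s) → move to end, add 'ay'
Consonant cluster: "d"
Pig Latin = "eficitday"


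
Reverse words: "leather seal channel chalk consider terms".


Original: "leather seal channel chalk consider terms"
Words (1..n): leather | seal | channel | chalk | consider | terms
Reversed (n..1): terms | consider | chalk | channel | seal | leather
Result = "terms consider chalk channel seal leather"


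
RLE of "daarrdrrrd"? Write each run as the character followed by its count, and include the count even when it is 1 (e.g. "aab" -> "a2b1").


String: "daarrdrrrd"
Scanning for consecutive runs:
  'd' x 1
  'a' x 2
  'r' x 2
  'd' x 1
  'r' x 3
  'd' x 1
RLE = "d1a2r2d1r3d1"


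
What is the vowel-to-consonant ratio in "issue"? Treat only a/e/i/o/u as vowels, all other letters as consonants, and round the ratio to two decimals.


Word: "issue"
Vowels (a,e,i,o,u): 3
Consonants: 2
Ratio = 3/2
= 1.50


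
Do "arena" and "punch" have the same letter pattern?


Pattern of "arena": [0, 1, 2, 3, 0]
Pattern of "punch": [0, 1, 2, 3, 4]
Patterns do not match
Same pattern = No


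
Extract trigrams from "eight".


Word: "eight" (length 5)
Number of trigrams = 5 - 3 + 1 = 3
  Position 0: "eig"
  Position 1: "igh"
  Position 2: "ght"
Trigrams = "eig", "igh", "ght"


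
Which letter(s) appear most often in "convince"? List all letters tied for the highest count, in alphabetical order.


Word: "convince"
Letter counts:
  'c': 2
  'e': 1
  'i': 1
  'n': 2
  'o': 1
  'v': 1
Maximum count = 2
Most frequent = 'c', 'n' (2 times each)


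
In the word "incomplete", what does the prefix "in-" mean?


Prefix: in-
Example: incomplete = in- + complete
Meaning = not / into


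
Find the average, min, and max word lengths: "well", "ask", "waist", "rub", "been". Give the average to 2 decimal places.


Lengths: "well"=4, "ask"=3, "waist"=5, "rub"=3, "been"=4
Sum = 19, Count = 5
Average = 19/5 = 3.80
= avg=3.80, min=3, max=5


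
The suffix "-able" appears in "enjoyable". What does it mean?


Suffix: -able
Example: enjoyable = enjoy + -able
Meaning = capable of


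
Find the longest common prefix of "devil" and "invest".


Word 1: "devil"
Word 2: "invest"
Comparing from start:
  Pos 0: 'd' != 'i' (stop)
LCP = "" (length 0)


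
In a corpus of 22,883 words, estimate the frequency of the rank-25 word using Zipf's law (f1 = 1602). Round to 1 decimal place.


Zipf's law: f(r) = f(1) / r
f(1) = 1602
f(25) = 1602 / 25
= 64.1 occurrences


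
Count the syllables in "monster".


Word: "monster"
Syllable breakdown: mon · ster
Counting: 2 parts
= 2 syllables


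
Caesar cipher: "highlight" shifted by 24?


Word: "highlight"
Shift: 24
Each letter → (letter + shift) mod 26:
  'h' (7) + 24 = 5 → 'f'
  'i' (8) + 24 = 6 → 'g'
  'g' (6) + 24 = 4 → 'e'
  'h' (7) + 24 = 5 → 'f'
  'l' (11) + 24 = 9 → 'j'
  'i' (8) + 24 = 6 → 'g'
  'g' (6) + 24 = 4 → 'e'
  'h' (7) + 24 = 5 → 'f'
  't' (19) + 24 = 17 → 'r'
Result = "fgefjgefr"


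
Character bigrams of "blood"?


Word: "blood" (length 5)
Number of bigrams = 5 - 2 + 1 = 4
  Position 0: "bl"
  Position 1: "lo"
  Position 2: "oo"
  Position 3: "od"
Bigrams = "bl", "lo", "oo", "od"


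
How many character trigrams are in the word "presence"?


Word: "presence" (length 8)
Number of 3-grams = length - 3 + 1 = 8 - 3 + 1
= 6


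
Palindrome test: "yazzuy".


Word: "yazzuy"
Reversed: "yuzzay"
Forward == Backward? yazzuy != yuzzay
Palindrome = No


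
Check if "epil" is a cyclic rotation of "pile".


Word: "pile", Candidate: "epil"
Method: check if candidate is substring of word+word
"pilepile" contains "epil"? Yes
Is rotation = Yes


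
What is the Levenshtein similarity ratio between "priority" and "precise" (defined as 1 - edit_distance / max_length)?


Word 1: "priority" (length 8)
Word 2: "precise" (length 7)
One optimal edit sequence:
  1. keep 'p'
  2. keep 'r'
  3. delete 'i'  (+1)
  4. substitute 'o' -> 'e'  (+1)
  5. substitute 'r' -> 'c'  (+1)
  6. keep 'i'
  7. substitute 't' -> 's'  (+1)
  8. substitute 'y' -> 'e'  (+1)
Edit distance = 5
Max length = max(8, 7) = 8
Similarity = 1 - 5/8
= 0.3750


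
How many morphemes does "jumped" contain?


Word: "jumped"
Morphemes: jump + -ed
Each morpheme carries meaning
= 2 morphemes


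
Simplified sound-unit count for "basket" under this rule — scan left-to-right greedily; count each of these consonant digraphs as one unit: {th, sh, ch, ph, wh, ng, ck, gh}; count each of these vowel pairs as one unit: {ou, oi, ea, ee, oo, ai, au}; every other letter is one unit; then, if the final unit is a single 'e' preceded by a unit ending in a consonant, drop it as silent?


Word: "basket" (6 letters)
Left-to-right scan:
  1. 'b' (letter)
  2. 'a' (letter)
  3. 's' (letter)
  4. 'k' (letter)
  5. 'e' (letter)
  6. 't' (letter)
Units from scan: 6
Sound units = 6 units


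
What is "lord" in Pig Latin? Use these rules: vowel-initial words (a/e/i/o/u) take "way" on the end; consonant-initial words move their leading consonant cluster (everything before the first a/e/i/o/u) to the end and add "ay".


Word: "lord"
Starts with consonant(s) → move to end, add 'ay'
Consonant cluster: "l"
Pig Latin = "ordlay"


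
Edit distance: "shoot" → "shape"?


Word 1: "shoot" (length 5)
Word 2: "shape" (length 5)
One optimal edit sequence (insert/delete/substitute each cost 1):
  1. keep 's'
  2. keep 'h'
  3. substitute 'o' -> 'a'  (+1)
  4. substitute 'o' -> 'p'  (+1)
  5. substitute 't' -> 'e'  (+1)
Total edit operations: 3
Edit distance = 3


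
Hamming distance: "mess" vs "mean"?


Comparing character by character (same length = 4):
  Pos 0: 'm' vs 'm' =
  Pos 1: 'e' vs 'e' =
  Pos 2: 's' vs 'a' !=
  Pos 3: 's' vs 'n' !=
Hamming distance = 2


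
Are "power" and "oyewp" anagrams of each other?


Word 1: "power" → sorted: eoprw
Word 2: "oyewp" → sorted: eopwy
Same letters? eoprw != eopwy
Anagram = No


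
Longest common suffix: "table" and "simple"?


Word 1: "table"
Word 2: "simple"
Comparing from end:
  Pos -1: 'e' == 'e'
  Pos -2: 'l' == 'l'
  Pos -3: 'b' != 'p' (stop)
LCS = "le" (length 2)


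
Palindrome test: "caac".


Word: "caac"
Reversed: "caac"
Forward == Backward? caac == caac
Palindrome = Yes


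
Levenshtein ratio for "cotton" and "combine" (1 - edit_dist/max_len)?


Word 1: "cotton" (length 6)
Word 2: "combine" (length 7)
One optimal edit sequence:
  1. keep 'c'
  2. keep 'o'
  3. substitute 't' -> 'm'  (+1)
  4. substitute 't' -> 'b'  (+1)
  5. substitute 'o' -> 'i'  (+1)
  6. keep 'n'
  7. insert 'e'  (+1)
Edit distance = 4
Max length = max(6, 7) = 7
Similarity = 1 - 4/7
= 0.4286


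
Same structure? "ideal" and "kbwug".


Pattern of "ideal": [0, 1, 2, 3, 4]
Pattern of "kbwug": [0, 1, 2, 3, 4]
Patterns match
Same pattern = Yes


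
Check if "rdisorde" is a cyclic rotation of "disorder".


Word: "disorder", Candidate: "rdisorde"
Method: check if candidate is substring of word+word
"disorderdisorder" contains "rdisorde"? Yes
Is rotation = Yes


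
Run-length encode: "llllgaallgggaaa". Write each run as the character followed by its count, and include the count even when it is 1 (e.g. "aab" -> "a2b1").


String: "llllgaallgggaaa"
Scanning for consecutive runs:
  'l' x 4
  'g' x 1
  'a' x 2
  'l' x 2
  'g' x 3
  'a' x 3
RLE = "l4g1a2l2g3a3"


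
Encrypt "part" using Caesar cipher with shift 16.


Word: "part"
Shift: 16
Each letter → (letter + shift) mod 26:
  'p' (15) + 16 = 5 → 'f'
  'a' (0) + 16 = 16 → 'q'
  'r' (17) + 16 = 7 → 'h'
  't' (19) + 16 = 9 → 'j'
Result = "fqhj"


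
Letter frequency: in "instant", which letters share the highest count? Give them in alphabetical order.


Word: "instant"
Letter counts:
  'a': 1
  'i': 1
  'n': 2
  's': 1
  't': 2
Maximum count = 2
Most frequent = 'n', 't' (2 times each)


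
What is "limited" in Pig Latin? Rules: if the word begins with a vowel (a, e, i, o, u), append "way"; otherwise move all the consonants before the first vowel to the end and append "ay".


Word: "limited"
Starts with consonant(s) → move to end, add 'ay'
Consonant cluster: "l"
Pig Latin = "imitedlay"


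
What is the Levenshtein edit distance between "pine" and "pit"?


Word 1: "pine" (length 4)
Word 2: "pit" (length 3)
One optimal edit sequence (insert/delete/substitute each cost 1):
  1. keep 'p'
  2. keep 'i'
  3. delete 'n'  (+1)
  4. substitute 'e' -> 't'  (+1)
Total edit operations: 2
Edit distance = 2


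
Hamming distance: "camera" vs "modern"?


Comparing character by character (same length = 6):
  Pos 0: 'c' vs 'm' !=
  Pos 1: 'a' vs 'o' !=
  Pos 2: 'm' vs 'd' !=
  Pos 3: 'e' vs 'e' =
  Pos 4: 'r' vs 'r' =
  Pos 5: 'a' vs 'n' !=
Hamming distance = 4


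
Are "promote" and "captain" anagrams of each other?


Word 1: "promote" → sorted: emooprt
Word 2: "captain" → sorted: aacinpt
Same letters? emooprt != aacinpt
Anagram = No


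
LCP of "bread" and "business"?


Word 1: "bread"
Word 2: "business"
Comparing from start:
  Pos 0: 'b' == 'b'
  Pos 1: 'r' != 'u' (stop)
LCP = "b" (length 1)


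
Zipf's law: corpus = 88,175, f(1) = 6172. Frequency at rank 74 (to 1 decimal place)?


Zipf's law: f(r) = f(1) / r
f(1) = 6172
f(74) = 6172 / 74
= 83.4 occurrences


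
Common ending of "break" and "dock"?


Word 1: "break"
Word 2: "dock"
Comparing from end:
  Pos -1: 'k' == 'k'
  Pos -2: 'a' != 'c' (stop)
LCS = "k" (length 1)


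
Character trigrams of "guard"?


Word: "guard" (length 5)
Number of trigrams = 5 - 3 + 1 = 3
  Position 0: "gua"
  Position 1: "uar"
  Position 2: "ard"
Trigrams = "gua", "uar", "ard"


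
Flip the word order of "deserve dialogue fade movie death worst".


Original: "deserve dialogue fade movie death worst"
Words (1..n): deserve | dialogue | fade | movie | death | worst
Reversed (n..1): worst | death | movie | fade | dialogue | deserve
Result = "worst death movie fade dialogue deserve"


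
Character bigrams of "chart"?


Word: "chart" (length 5)
Number of bigrams = 5 - 2 + 1 = 4
  Position 0: "ch"
  Position 1: "ha"
  Position 2: "ar"
  Position 3: "rt"
Bigrams = "ch", "ha", "ar", "rt"


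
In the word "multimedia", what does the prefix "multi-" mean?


Prefix: multi-
As in: multimedia -> multi- + media
Meaning = many


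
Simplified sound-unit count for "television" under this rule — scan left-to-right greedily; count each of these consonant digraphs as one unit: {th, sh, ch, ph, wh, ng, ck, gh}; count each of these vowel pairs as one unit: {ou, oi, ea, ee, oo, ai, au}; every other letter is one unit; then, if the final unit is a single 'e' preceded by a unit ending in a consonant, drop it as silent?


Word: "television" (10 letters)
Left-to-right scan:
  1. 't' (letter)
  2. 'e' (letter)
  3. 'l' (letter)
  4. 'e' (letter)
  5. 'v' (letter)
  6. 'i' (letter)
  7. 's' (letter)
  8. 'i' (letter)
  9. 'o' (letter)
  10. 'n' (letter)
Units from scan: 10
Sound units = 10 units


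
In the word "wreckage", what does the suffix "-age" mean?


Suffix: -age
Example: wreckage = wreck + -age
Meaning = result / collection


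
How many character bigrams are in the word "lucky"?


Word: "lucky" (length 5)
Number of 2-grams = length - 2 + 1 = 5 - 2 + 1
= 4


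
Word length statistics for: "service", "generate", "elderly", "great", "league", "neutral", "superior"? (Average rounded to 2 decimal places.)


Lengths: "service"=7, "generate"=8, "elderly"=7, "great"=5, "league"=6, "neutral"=7, "superior"=8
Sum = 48, Count = 7
Average = 48/7 = 6.86
= avg=6.86, min=5, max=8


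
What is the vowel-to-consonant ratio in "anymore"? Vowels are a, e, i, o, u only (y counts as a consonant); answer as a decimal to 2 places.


Word: "anymore"
Vowels (a,e,i,o,u): 3
Consonants: 4
Ratio = 3/4
= 0.75


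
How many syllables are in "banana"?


Word: "banana"
Syllable breakdown: ba / na / na
Counting: 3 parts
= 3 syllables


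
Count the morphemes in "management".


Word: "management"
Morphemes: manage / -ment
Each morpheme carries meaning
= 2 morphemes


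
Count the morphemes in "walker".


Word: "walker"
Morphemes: walk + -er
Each morpheme carries meaning
= 2 morphemes


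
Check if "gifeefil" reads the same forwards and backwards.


Word: "gifeefil"
Reversed: "lifeefig"
Forward == Backward? gifeefil != lifeefig
Palindrome = No


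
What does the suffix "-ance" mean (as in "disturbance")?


Suffix: -ance
Example: disturbance = disturb + -ance
Meaning = state of


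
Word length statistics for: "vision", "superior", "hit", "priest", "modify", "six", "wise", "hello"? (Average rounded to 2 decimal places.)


Lengths: "vision"=6, "superior"=8, "hit"=3, "priest"=6, "modify"=6, "six"=3, "wise"=4, "hello"=5
Sum = 41, Count = 8
Average = 41/8 = 5.13
= avg=5.13, min=3, max=8


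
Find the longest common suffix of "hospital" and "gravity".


Word 1: "hospital"
Word 2: "gravity"
Comparing from end:
  Pos -1: 'l' != 'y' (stop)
LCS = "" (length 0)


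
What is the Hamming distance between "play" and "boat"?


Comparing character by character (same length = 4):
  Pos 0: 'p' vs 'b' !=
  Pos 1: 'l' vs 'o' !=
  Pos 2: 'a' vs 'a' =
  Pos 3: 'y' vs 't' !=
Hamming distance = 3


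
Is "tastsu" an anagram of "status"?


Word 1: "status" → sorted: assttu
Word 2: "tastsu" → sorted: assttu
Same letters? assttu == assttu
Anagram = Yes


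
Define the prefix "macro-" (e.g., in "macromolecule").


Prefix: macro-
Example: macromolecule = macro- + molecule
Meaning = large


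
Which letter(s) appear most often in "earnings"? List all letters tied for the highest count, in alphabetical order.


Word: "earnings"
Letter counts:
  'a': 1
  'e': 1
  'g': 1
  'i': 1
  'n': 2
  'r': 1
  's': 1
Maximum count = 2
Most frequent = 'n' (2 times each)


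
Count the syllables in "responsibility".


Word: "responsibility"
Syllable breakdown: re / spon / si / bil / i / ty
Counting: 6 parts
= 6 syllables


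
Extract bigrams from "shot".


Word: "shot" (length 4)
Number of bigrams = 4 - 2 + 1 = 3
  Position 0: "sh"
  Position 1: "ho"
  Position 2: "ot"
Bigrams = "sh", "ho", "ot"


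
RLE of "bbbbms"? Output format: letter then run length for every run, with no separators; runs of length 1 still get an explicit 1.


String: "bbbbms"
Scanning for consecutive runs:
  'b' x 4
  'm' x 1
  's' x 1
RLE = "b4m1s1"


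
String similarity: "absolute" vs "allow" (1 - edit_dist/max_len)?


Word 1: "absolute" (length 8)
Word 2: "allow" (length 5)
One optimal edit sequence:
  1. keep 'a'
  2. delete 'b'  (+1)
  3. delete 's'  (+1)
  4. delete 'o'  (+1)
  5. keep 'l'
  6. substitute 'u' -> 'l'  (+1)
  7. substitute 't' -> 'o'  (+1)
  8. substitute 'e' -> 'w'  (+1)
Edit distance = 6
Max length = max(8, 5) = 8
Similarity = 1 - 6/8
= 0.2500


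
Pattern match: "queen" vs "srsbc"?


Pattern of "queen": [0, 1, 2, 2, 3]
Pattern of "srsbc": [0, 1, 0, 2, 3]
Patterns do not match
Same pattern = No


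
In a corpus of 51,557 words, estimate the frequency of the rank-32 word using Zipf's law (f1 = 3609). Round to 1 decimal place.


Zipf's law: f(r) = f(1) / r
f(1) = 3609
f(32) = 3609 / 32
= 112.8 occurrences


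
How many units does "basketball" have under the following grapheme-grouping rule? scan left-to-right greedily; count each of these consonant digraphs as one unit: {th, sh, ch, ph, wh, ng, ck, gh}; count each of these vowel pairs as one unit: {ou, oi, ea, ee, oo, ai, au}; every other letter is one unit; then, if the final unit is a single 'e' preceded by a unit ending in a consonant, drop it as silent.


Word: "basketball" (10 letters)
Left-to-right scan:
  1. 'b' (letter)
  2. 'a' (letter)
  3. 's' (letter)
  4. 'k' (letter)
  5. 'e' (letter)
  6. 't' (letter)
  7. 'b' (letter)
  8. 'a' (letter)
  9. 'l' (letter)
  10. 'l' (letter)
Units from scan: 10
Sound units = 10 units


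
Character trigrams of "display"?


Word: "display" (length 7)
Number of trigrams = 7 - 3 + 1 = 5
  Position 0: "dis"
  Position 1: "isp"
  Position 2: "spl"
  Position 3: "pla"
  Position 4: "lay"
Trigrams = "dis", "isp", "spl", "pla", "lay"


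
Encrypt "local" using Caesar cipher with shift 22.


Word: "local"
Shift: 22
Each letter → (letter + shift) mod 26:
  'l' (11) + 22 = 7 → 'h'
  'o' (14) + 22 = 10 → 'k'
  'c' (2) + 22 = 24 → 'y'
  'a' (0) + 22 = 22 → 'w'
  'l' (11) + 22 = 7 → 'h'
Result = "hkywh"


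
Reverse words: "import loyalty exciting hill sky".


Original: "import loyalty exciting hill sky"
Words (1..n): import | loyalty | exciting | hill | sky
Reversed (n..1): sky | hill | exciting | loyalty | import
Result = "sky hill exciting loyalty import"


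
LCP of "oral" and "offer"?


Word 1: "oral"
Word 2: "offer"
Comparing from start:
  Pos 0: 'o' == 'o'
  Pos 1: 'r' != 'f' (stop)
LCP = "o" (length 1)


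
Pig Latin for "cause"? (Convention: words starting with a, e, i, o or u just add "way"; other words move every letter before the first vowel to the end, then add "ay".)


Word: "cause"
Starts with consonant(s) → move to end, add 'ay'
Consonant cluster: "c"
Pig Latin = "ausecay"


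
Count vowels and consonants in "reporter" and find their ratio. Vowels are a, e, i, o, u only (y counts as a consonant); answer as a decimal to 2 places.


Word: "reporter"
Vowels (a,e,i,o,u): 3
Consonants: 5
Ratio = 3/5
= 0.60


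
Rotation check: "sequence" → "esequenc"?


Word: "sequence", Candidate: "esequenc"
Method: check if candidate is substring of word+word
"sequencesequence" contains "esequenc"? Yes
Is rotation = Yes


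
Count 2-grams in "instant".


Word: "instant" (length 7)
Number of 2-grams = length - 2 + 1 = 7 - 2 + 1
= 6


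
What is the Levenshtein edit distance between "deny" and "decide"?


Word 1: "deny" (length 4)
Word 2: "decide" (length 6)
One optimal edit sequence (insert/delete/substitute each cost 1):
  1. keep 'd'
  2. keep 'e'
  3. insert 'c'  (+1)
  4. insert 'i'  (+1)
  5. substitute 'n' -> 'd'  (+1)
  6. substitute 'y' -> 'e'  (+1)
Total edit operations: 4
Edit distance = 4


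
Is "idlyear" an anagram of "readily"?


Word 1: "readily" → sorted: adeilry
Word 2: "idlyear" → sorted: adeilry
Same letters? adeilry == adeilry
Anagram = Yes


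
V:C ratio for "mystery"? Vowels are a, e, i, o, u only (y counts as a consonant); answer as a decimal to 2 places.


Word: "mystery"
Vowels (a,e,i,o,u): 1
Consonants: 6
Ratio = 1/6
= 0.17


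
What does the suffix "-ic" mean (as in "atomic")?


Suffix: -ic
Example: atomic (atom + -ic)
Meaning = relating to


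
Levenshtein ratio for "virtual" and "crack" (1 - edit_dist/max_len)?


Word 1: "virtual" (length 7)
Word 2: "crack" (length 5)
One optimal edit sequence:
  1. delete 'v'  (+1)
  2. substitute 'i' -> 'c'  (+1)
  3. keep 'r'
  4. delete 't'  (+1)
  5. substitute 'u' -> 'a'  (+1)
  6. substitute 'a' -> 'c'  (+1)
  7. substitute 'l' -> 'k'  (+1)
Edit distance = 6
Max length = max(7, 5) = 7
Similarity = 1 - 6/7
= 0.1429


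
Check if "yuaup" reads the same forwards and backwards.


Word: "yuaup"
Reversed: "puauy"
Forward == Backward? yuaup != puauy
Palindrome = No


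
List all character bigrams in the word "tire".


Word: "tire" (length 4)
Number of bigrams = 4 - 2 + 1 = 3
  Position 0: "ti"
  Position 1: "ir"
  Position 2: "re"
Bigrams = "ti", "ir", "re"


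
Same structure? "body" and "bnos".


Pattern of "body": [0, 1, 2, 3]
Pattern of "bnos": [0, 1, 2, 3]
Patterns match
Same pattern = Yes


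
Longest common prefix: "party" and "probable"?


Word 1: "party"
Word 2: "probable"
Comparing from start:
  Pos 0: 'p' == 'p'
  Pos 1: 'a' != 'r' (stop)
LCP = "p" (length 1)


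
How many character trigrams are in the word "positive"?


Word: "positive" (length 8)
Number of 3-grams = length - 3 + 1 = 8 - 3 + 1
= 6


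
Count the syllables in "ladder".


Word: "ladder"
Syllable breakdown: lad-der
Counting: 2 parts
= 2 syllables


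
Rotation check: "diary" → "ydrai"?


Word: "diary", Candidate: "ydrai"
Method: check if candidate is substring of word+word
"diarydiary" contains "ydrai"? No
Is rotation = No


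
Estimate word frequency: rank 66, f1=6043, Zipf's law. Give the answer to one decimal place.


Zipf's law: f(r) = f(1) / r
f(1) = 6043
f(66) = 6043 / 66
= 91.6 occurrences


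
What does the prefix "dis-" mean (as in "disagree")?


Prefix: dis-
As in: disagree -> dis- + agree
Meaning = not / opposite


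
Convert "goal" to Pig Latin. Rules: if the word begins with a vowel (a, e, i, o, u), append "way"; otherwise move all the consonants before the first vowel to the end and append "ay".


Word: "goal"
Starts with consonant(s) → move to end, add 'ay'
Consonant cluster: "g"
Pig Latin = "oalgay"


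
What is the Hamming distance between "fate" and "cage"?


Comparing character by character (same length = 4):
  Pos 0: 'f' vs 'c' !=
  Pos 1: 'a' vs 'a' =
  Pos 2: 't' vs 'g' !=
  Pos 3: 'e' vs 'e' =
Hamming distance = 2


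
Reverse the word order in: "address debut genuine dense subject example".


Original: "address debut genuine dense subject example"
Words (1..n): address | debut | genuine | dense | subject | example
Reversed (n..1): example | subject | dense | genuine | debut | address
Result = "example subject dense genuine debut address"


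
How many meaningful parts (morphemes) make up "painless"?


Word: "painless"
Morphemes: pain | -less
Each morpheme carries meaning
= 2 morphemes


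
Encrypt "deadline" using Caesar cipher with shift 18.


Word: "deadline"
Shift: 18
Each letter → (letter + shift) mod 26:
  'd' (3) + 18 = 21 → 'v'
  'e' (4) + 18 = 22 → 'w'
  'a' (0) + 18 = 18 → 's'
  'd' (3) + 18 = 21 → 'v'
  'l' (11) + 18 = 3 → 'd'
  'i' (8) + 18 = 0 → 'a'
  'n' (13) + 18 = 5 → 'f'
  'e' (4) + 18 = 22 → 'w'
Result = "vwsvdafw"


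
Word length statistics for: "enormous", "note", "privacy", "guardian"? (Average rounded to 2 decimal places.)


Lengths: "enormous"=8, "note"=4, "privacy"=7, "guardian"=8
Sum = 27, Count = 4
Average = 27/4 = 6.75
= avg=6.75, min=4, max=8


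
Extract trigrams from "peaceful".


Word: "peaceful" (length 8)
Number of trigrams = 8 - 3 + 1 = 6
  Position 0: "pea"
  Position 1: "eac"
  Position 2: "ace"
  Position 3: "cef"
  Position 4: "efu"
  Position 5: "ful"
Trigrams = "pea", "eac", "ace", "cef", "efu", "ful"


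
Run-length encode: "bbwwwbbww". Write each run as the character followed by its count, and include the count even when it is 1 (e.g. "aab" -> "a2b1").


String: "bbwwwbbww"
Scanning for consecutive runs:
  'b' x 2
  'w' x 3
  'b' x 2
  'w' x 2
RLE = "b2w3b2w2"


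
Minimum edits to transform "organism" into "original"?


Word 1: "organism" (length 8)
Word 2: "original" (length 8)
One optimal edit sequence (insert/delete/substitute each cost 1):
  1. keep 'o'
  2. keep 'r'
  3. insert 'i'  (+1)
  4. keep 'g'
  5. substitute 'a' -> 'i'  (+1)
  6. keep 'n'
  7. delete 'i'  (+1)
  8. substitute 's' -> 'a'  (+1)
  9. substitute 'm' -> 'l'  (+1)
Total edit operations: 5
Edit distance = 5


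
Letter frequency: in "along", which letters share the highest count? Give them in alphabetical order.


Word: "along"
Letter counts:
  'a': 1
  'g': 1
  'l': 1
  'n': 1
  'o': 1
Maximum count = 1
Most frequent = 'a', 'g', 'l', 'n', 'o' (1 time each)


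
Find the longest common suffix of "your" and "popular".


Word 1: "your"
Word 2: "popular"
Comparing from end:
  Pos -1: 'r' == 'r'
  Pos -2: 'u' != 'a' (stop)
LCS = "r" (length 1)


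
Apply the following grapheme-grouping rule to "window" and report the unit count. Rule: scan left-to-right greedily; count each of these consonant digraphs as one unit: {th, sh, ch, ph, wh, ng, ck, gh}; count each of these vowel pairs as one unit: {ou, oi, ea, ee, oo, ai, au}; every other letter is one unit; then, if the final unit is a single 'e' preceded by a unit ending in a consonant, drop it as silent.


Word: "window" (6 letters)
Left-to-right scan:
  [1] 'w' (letter)
  [2] 'i' (letter)
  [3] 'n' (letter)
  [4] 'd' (letter)
  [5] 'o' (letter)
  [6] 'w' (letter)
Units from scan: 6
Sound units = 6 units


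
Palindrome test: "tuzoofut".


Word: "tuzoofut"
Reversed: "tufoozut"
Forward == Backward? tuzoofut != tufoozut
Palindrome = No


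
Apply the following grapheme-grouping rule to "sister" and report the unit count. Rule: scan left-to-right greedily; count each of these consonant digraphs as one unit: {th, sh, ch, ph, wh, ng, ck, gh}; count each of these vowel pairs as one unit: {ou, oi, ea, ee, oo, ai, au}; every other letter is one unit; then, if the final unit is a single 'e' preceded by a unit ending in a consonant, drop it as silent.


Word: "sister" (6 letters)
Left-to-right scan:
  (1) 's' (letter)
  (2) 'i' (letter)
  (3) 's' (letter)
  (4) 't' (letter)
  (5) 'e' (letter)
  (6) 'r' (letter)
Units from scan: 6
Sound units = 6 units


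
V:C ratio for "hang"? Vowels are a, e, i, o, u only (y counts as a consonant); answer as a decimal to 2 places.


Word: "hang"
Vowels (a,e,i,o,u): 1
Consonants: 3
Ratio = 1/3
= 0.33


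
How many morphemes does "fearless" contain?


Word: "fearless"
Morphemes: fear + -less
Each morpheme carries meaning
= 2 morphemes


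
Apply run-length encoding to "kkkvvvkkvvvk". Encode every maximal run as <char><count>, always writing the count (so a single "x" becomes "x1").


String: "kkkvvvkkvvvk"
Scanning for consecutive runs:
  'k' x 3
  'v' x 3
  'k' x 2
  'v' x 3
  'k' x 1
RLE = "k3v3k2v3k1"


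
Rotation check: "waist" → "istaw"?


Word: "waist", Candidate: "istaw"
Method: check if candidate is substring of word+word
"waistwaist" contains "istaw"? No
Is rotation = No


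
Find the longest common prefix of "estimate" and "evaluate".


Word 1: "estimate"
Word 2: "evaluate"
Comparing from start:
  Pos 0: 'e' == 'e'
  Pos 1: 's' != 'v' (stop)
LCP = "e" (length 1)


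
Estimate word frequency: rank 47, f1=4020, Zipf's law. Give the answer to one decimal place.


Zipf's law: f(r) = f(1) / r
f(1) = 4020
f(47) = 4020 / 47
= 85.5 occurrences


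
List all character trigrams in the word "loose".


Word: "loose" (length 5)
Number of trigrams = 5 - 3 + 1 = 3
  Position 0: "loo"
  Position 1: "oos"
  Position 2: "ose"
Trigrams = "loo", "oos", "ose"


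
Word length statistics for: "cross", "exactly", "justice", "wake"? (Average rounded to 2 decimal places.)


Lengths: "cross"=5, "exactly"=7, "justice"=7, "wake"=4
Sum = 23, Count = 4
Average = 23/4 = 5.75
= avg=5.75, min=4, max=7


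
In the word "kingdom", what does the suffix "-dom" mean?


Suffix: -dom
Example: kingdom (king + -dom)
Meaning = state / realm


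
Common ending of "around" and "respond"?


Word 1: "around"
Word 2: "respond"
Comparing from end:
  Pos -1: 'd' == 'd'
  Pos -2: 'n' == 'n'
  Pos -3: 'u' != 'o' (stop)
LCS = "nd" (length 2)


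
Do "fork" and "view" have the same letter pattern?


Pattern of "fork": [0, 1, 2, 3]
Pattern of "view": [0, 1, 2, 3]
Patterns match
Same pattern = Yes


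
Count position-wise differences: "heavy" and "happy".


Comparing character by character (same length = 5):
  Pos 0: 'h' vs 'h' =
  Pos 1: 'e' vs 'a' !=
  Pos 2: 'a' vs 'p' !=
  Pos 3: 'v' vs 'p' !=
  Pos 4: 'y' vs 'y' =
Hamming distance = 3


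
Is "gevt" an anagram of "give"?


Word 1: "give" → sorted: egiv
Word 2: "gevt" → sorted: egtv
Same letters? egiv != egtv
Anagram = No


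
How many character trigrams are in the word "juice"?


Word: "juice" (length 5)
Number of 3-grams = length - 3 + 1 = 5 - 3 + 1
= 3


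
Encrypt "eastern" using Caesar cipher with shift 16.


Word: "eastern"
Shift: 16
Each letter → (letter + shift) mod 26:
  'e' (4) + 16 = 20 → 'u'
  'a' (0) + 16 = 16 → 'q'
  's' (18) + 16 = 8 → 'i'
  't' (19) + 16 = 9 → 'j'
  'e' (4) + 16 = 20 → 'u'
  'r' (17) + 16 = 7 → 'h'
  'n' (13) + 16 = 3 → 'd'
Result = "uqijuhd"


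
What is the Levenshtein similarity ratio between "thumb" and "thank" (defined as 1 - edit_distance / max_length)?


Word 1: "thumb" (length 5)
Word 2: "thank" (length 5)
One optimal edit sequence:
  1. keep 't'
  2. keep 'h'
  3. substitute 'u' -> 'a'  (+1)
  4. substitute 'm' -> 'n'  (+1)
  5. substitute 'b' -> 'k'  (+1)
Edit distance = 3
Max length = max(5, 5) = 5
Similarity = 1 - 3/5
= 0.4000


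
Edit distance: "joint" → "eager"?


Word 1: "joint" (length 5)
Word 2: "eager" (length 5)
One optimal edit sequence (insert/delete/substitute each cost 1):
  1. substitute 'j' -> 'e'  (+1)
  2. substitute 'o' -> 'a'  (+1)
  3. substitute 'i' -> 'g'  (+1)
  4. substitute 'n' -> 'e'  (+1)
  5. substitute 't' -> 'r'  (+1)
Total edit operations: 5
Edit distance = 5


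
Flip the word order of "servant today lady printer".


Original: "servant today lady printer"
Words (1..n): servant | today | lady | printer
Reversed (n..1): printer | lady | today | servant
Result = "printer lady today servant"


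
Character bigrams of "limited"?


Word: "limited" (length 7)
Number of bigrams = 7 - 2 + 1 = 6
  Position 0: "li"
  Position 1: "im"
  Position 2: "mi"
  Position 3: "it"
  Position 4: "te"
  Position 5: "ed"
Bigrams = "li", "im", "mi", "it", "te", "ed"


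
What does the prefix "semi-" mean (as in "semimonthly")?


Prefix: semi-
Example: semimonthly (semi- + monthly)
Meaning = half


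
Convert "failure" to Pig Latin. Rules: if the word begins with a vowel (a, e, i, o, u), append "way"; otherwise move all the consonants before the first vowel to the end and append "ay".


Word: "failure"
Starts with consonant(s) → move to end, add 'ay'
Consonant cluster: "f"
Pig Latin = "ailurefay"


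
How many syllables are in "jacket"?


Word: "jacket"
Syllable breakdown: jack · et
Counting: 2 parts
= 2 syllables


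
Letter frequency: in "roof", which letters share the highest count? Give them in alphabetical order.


Word: "roof"
Letter counts:
  'f': 1
  'o': 2
  'r': 1
Maximum count = 2
Most frequent = 'o' (2 times each)


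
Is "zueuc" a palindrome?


Word: "zueuc"
Reversed: "cueuz"
Forward == Backward? zueuc != cueuz
Palindrome = No


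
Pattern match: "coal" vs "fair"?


Pattern of "coal": [0, 1, 2, 3]
Pattern of "fair": [0, 1, 2, 3]
Patterns match
Same pattern = Yes


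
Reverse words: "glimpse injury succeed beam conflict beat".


Original: "glimpse injury succeed beam conflict beat"
Words (1..n): glimpse | injury | succeed | beam | conflict | beat
Reversed (n..1): beat | conflict | beam | succeed | injury | glimpse
Result = "beat conflict beam succeed injury glimpse"


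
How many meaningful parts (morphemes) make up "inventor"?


Word: "inventor"
Morphemes: invent / -or
Each morpheme carries meaning
= 2 morphemes


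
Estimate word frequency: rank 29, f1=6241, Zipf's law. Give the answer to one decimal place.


Zipf's law: f(r) = f(1) / r
f(1) = 6241
f(29) = 6241 / 29
= 215.2 occurrences


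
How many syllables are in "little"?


Word: "little"
Syllable breakdown: lit-tle
Counting: 2 parts
= 2 syllables


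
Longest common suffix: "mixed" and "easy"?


Word 1: "mixed"
Word 2: "easy"
Comparing from end:
  Pos -1: 'd' != 'y' (stop)
LCS = "" (length 0)


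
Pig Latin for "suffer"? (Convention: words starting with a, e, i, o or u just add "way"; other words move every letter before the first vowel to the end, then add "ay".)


Word: "suffer"
Starts with consonant(s) → move to end, add 'ay'
Consonant cluster: "s"
Pig Latin = "uffersay"


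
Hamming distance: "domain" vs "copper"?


Comparing character by character (same length = 6):
  Pos 0: 'd' vs 'c' !=
  Pos 1: 'o' vs 'o' =
  Pos 2: 'm' vs 'p' !=
  Pos 3: 'a' vs 'p' !=
  Pos 4: 'i' vs 'e' !=
  Pos 5: 'n' vs 'r' !=
Hamming distance = 5


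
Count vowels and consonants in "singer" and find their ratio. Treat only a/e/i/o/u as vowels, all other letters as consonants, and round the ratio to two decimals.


Word: "singer"
Vowels (a,e,i,o,u): 2
Consonants: 4
Ratio = 2/4
= 0.50


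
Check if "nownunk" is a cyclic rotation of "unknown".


Word: "unknown", Candidate: "nownunk"
Method: check if candidate is substring of word+word
"unknownunknown" contains "nownunk"? Yes
Is rotation = Yes
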